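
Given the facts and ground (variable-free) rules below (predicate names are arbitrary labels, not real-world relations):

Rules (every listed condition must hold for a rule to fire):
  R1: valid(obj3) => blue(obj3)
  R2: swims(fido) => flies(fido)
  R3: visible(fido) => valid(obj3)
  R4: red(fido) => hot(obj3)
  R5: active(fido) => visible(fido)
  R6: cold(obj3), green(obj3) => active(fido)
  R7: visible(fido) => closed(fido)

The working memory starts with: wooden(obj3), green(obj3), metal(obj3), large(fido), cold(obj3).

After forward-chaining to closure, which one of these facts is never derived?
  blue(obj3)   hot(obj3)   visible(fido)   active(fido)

hot(obj3)

Round 1: R6 [cold(obj3), green(obj3) => active(fido)]. New: active(fido).
Round 2: R5 [active(fido) => visible(fido)]. New: visible(fido).
Round 3: R3 [visible(fido) => valid(obj3)]; R7 [visible(fido) => closed(fido)]. New: valid(obj3), closed(fido).
Round 4: R1 [valid(obj3) => blue(obj3)]. New: blue(obj3).
Derived: active(fido) (round 1), visible(fido) (round 2), blue(obj3) (round 4). hot(obj3) never appears in any round.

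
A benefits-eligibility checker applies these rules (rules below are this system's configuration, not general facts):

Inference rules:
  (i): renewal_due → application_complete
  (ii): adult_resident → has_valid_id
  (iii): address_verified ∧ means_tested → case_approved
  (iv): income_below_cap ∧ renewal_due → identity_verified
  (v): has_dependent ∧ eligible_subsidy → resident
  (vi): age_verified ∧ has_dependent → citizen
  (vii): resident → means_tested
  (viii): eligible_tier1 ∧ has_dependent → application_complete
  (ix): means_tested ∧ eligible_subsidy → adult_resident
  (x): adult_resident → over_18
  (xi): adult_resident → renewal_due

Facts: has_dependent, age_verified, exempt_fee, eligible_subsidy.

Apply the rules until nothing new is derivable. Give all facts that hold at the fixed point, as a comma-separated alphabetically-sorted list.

Round 1: (v) [has_dependent ∧ eligible_subsidy → resident]; (vi) [age_verified ∧ has_dependent → citizen]. New: resident, citizen.
Round 2: (vii) [resident → means_tested]. New: means_tested.
Round 3: (ix) [means_tested ∧ eligible_subsidy → adult_resident]. New: adult_resident.
Round 4: (ii) [adult_resident → has_valid_id]; (x) [adult_resident → over_18]; (xi) [adult_resident → renewal_due]. New: has_valid_id, over_18, renewal_due.
Round 5: (i) [renewal_due → application_complete]. New: application_complete.

adult_resident, age_verified, application_complete, citizen, eligible_subsidy, exempt_fee, has_dependent, has_valid_id, means_tested, over_18, renewal_due, resident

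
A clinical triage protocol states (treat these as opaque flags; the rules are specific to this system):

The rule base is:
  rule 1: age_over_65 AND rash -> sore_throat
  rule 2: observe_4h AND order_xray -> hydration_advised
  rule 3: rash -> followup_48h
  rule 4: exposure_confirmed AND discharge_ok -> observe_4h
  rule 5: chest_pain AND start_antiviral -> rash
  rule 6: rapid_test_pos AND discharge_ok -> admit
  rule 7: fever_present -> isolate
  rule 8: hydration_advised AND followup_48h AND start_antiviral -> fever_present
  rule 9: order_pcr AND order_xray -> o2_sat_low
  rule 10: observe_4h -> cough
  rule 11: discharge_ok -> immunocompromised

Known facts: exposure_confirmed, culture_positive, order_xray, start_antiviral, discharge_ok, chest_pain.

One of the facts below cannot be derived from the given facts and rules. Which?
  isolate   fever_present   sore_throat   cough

Round 1 fires rule 4, rule 5, rule 11, giving observe_4h, rash, immunocompromised.
Round 2 fires rule 2, rule 3, rule 10, giving hydration_advised, followup_48h, cough.
Round 3 fires rule 8, giving fever_present.
Round 4 fires rule 7, giving isolate.
Derived: isolate (round 4), fever_present (round 3), cough (round 2). sore_throat never appears in any round.

sore_throat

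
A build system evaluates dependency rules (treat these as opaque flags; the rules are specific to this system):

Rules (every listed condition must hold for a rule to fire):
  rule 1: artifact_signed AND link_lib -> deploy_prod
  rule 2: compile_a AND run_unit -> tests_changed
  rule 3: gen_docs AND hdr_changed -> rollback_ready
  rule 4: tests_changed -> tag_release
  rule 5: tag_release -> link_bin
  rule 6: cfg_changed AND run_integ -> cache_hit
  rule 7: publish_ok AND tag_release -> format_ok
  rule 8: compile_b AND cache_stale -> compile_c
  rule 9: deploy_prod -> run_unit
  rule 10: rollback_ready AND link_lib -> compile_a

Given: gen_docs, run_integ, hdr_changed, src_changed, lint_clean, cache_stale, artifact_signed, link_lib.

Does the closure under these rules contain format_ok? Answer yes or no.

no

Round 1 fires rule 1, rule 3, giving deploy_prod, rollback_ready.
Round 2 fires rule 9, rule 10, giving run_unit, compile_a.
Round 3 fires rule 2, giving tests_changed.
Round 4 fires rule 4, giving tag_release.
Round 5 fires rule 5, giving link_bin.
Fixed point reached. format_ok is concluded only by rule 7; rule 7 needs publish_ok (never derived).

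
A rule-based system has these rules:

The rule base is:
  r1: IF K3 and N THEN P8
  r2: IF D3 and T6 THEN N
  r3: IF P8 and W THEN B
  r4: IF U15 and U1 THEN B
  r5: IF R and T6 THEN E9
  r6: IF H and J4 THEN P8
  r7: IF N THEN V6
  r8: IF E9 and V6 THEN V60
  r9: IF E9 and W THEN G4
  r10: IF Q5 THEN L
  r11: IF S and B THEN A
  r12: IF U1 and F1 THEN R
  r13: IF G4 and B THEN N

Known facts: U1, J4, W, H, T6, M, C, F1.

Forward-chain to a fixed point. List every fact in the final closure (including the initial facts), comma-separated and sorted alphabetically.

[1] r6 [IF H and J4 THEN P8]; r12 [IF U1 and F1 THEN R]. ⇒ new: P8, R.
[2] r3 [IF P8 and W THEN B]; r5 [IF R and T6 THEN E9]. ⇒ new: B, E9.
[3] r9 [IF E9 and W THEN G4]. ⇒ new: G4.
[4] r13 [IF G4 and B THEN N]. ⇒ new: N.
[5] r7 [IF N THEN V6]. ⇒ new: V6.
[6] r8 [IF E9 and V6 THEN V60]. ⇒ new: V60.

B, C, E9, F1, G4, H, J4, M, N, P8, R, T6, U1, V6, V60, W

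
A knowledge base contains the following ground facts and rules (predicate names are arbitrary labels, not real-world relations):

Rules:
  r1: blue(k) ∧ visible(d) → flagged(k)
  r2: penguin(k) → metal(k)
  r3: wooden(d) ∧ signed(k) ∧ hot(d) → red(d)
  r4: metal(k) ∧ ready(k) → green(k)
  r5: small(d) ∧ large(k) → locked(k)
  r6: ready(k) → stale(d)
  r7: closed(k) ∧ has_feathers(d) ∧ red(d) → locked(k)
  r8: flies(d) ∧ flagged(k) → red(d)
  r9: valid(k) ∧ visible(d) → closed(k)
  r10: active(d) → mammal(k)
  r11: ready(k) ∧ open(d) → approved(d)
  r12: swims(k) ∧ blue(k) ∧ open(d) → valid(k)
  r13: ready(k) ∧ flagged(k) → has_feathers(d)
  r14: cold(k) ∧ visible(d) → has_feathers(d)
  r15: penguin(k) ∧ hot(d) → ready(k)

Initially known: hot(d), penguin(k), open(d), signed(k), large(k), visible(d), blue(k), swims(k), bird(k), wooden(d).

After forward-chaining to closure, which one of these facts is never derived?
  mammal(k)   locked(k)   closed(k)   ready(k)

mammal(k)

Round 1: r1 [blue(k) ∧ visible(d) → flagged(k)]; r2 [penguin(k) → metal(k)]; r3 [wooden(d) ∧ signed(k) ∧ hot(d) → red(d)]; r12 [swims(k) ∧ blue(k) ∧ open(d) → valid(k)]; r15 [penguin(k) ∧ hot(d) → ready(k)]. New: flagged(k), metal(k), red(d), valid(k), ready(k).
Round 2: r4 [metal(k) ∧ ready(k) → green(k)]; r6 [ready(k) → stale(d)]; r9 [valid(k) ∧ visible(d) → closed(k)]; r11 [ready(k) ∧ open(d) → approved(d)]; r13 [ready(k) ∧ flagged(k) → has_feathers(d)]. New: green(k), stale(d), closed(k), approved(d), has_feathers(d).
Round 3: r7 [closed(k) ∧ has_feathers(d) ∧ red(d) → locked(k)]. New: locked(k).
Derived: ready(k) (round 1), closed(k) (round 2), locked(k) (round 3). mammal(k) never appears in any round.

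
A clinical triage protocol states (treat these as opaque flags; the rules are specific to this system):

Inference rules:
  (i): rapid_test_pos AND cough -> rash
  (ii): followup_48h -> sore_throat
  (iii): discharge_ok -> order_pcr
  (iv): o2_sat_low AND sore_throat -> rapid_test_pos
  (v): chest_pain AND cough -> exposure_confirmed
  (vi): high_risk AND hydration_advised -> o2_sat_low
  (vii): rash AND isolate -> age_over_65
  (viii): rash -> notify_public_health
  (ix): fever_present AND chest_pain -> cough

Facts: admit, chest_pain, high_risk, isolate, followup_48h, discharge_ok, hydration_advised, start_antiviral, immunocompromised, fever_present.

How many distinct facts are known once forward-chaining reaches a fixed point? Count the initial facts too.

Round 1: (ii) [followup_48h -> sore_throat]; (iii) [discharge_ok -> order_pcr]; (vi) [high_risk AND hydration_advised -> o2_sat_low]; (ix) [fever_present AND chest_pain -> cough]. Adds sore_throat, order_pcr, o2_sat_low, cough.
Round 2: (iv) [o2_sat_low AND sore_throat -> rapid_test_pos]; (v) [chest_pain AND cough -> exposure_confirmed]. Adds rapid_test_pos, exposure_confirmed.
Round 3: (i) [rapid_test_pos AND cough -> rash]. Adds rash.
Round 4: (vii) [rash AND isolate -> age_over_65]; (viii) [rash -> notify_public_health]. Adds age_over_65, notify_public_health.
Closure: {admit, age_over_65, chest_pain, cough, discharge_ok, exposure_confirmed, fever_present, followup_48h, high_risk, hydration_advised, immunocompromised, isolate, notify_public_health, o2_sat_low, order_pcr, rapid_test_pos, rash, sore_throat, start_antiviral} — 19 facts.

19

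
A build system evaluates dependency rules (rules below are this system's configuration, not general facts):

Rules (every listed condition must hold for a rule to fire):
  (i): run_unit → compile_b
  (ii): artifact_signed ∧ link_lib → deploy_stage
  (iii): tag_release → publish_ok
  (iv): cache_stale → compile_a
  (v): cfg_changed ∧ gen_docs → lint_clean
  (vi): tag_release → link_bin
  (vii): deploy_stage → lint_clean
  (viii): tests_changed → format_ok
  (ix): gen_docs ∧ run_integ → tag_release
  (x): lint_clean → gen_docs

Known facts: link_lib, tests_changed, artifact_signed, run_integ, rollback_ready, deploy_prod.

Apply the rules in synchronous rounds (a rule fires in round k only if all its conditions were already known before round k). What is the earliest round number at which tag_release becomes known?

Round 1 fires (ii), (viii), giving deploy_stage, format_ok.
Round 2 fires (vii), giving lint_clean.
Round 3 fires (x), giving gen_docs.
Round 4 fires (ix), giving tag_release.
tag_release first appears in round 4.

4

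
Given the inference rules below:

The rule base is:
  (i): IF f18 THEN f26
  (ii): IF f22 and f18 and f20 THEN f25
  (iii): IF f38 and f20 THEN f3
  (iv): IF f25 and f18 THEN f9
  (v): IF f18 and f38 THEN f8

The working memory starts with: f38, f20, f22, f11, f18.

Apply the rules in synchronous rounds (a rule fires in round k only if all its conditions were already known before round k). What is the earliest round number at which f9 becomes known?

2

Round 1: (i) [IF f18 THEN f26]; (ii) [IF f22 and f18 and f20 THEN f25]; (iii) [IF f38 and f20 THEN f3]; (v) [IF f18 and f38 THEN f8]. Adds f26, f25, f3, f8.
Round 2: (iv) [IF f25 and f18 THEN f9]. Adds f9.
f9 first appears in round 2.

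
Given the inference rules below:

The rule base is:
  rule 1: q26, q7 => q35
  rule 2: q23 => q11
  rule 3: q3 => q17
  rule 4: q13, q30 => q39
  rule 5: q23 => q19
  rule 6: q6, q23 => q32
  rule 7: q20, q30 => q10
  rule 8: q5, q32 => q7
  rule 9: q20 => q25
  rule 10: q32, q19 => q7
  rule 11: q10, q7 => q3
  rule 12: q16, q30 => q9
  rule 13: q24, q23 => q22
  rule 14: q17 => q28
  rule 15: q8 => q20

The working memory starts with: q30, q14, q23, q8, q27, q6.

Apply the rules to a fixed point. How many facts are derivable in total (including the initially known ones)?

16

[1] rule 2 [q23 => q11]; rule 5 [q23 => q19]; rule 6 [q6, q23 => q32]; rule 15 [q8 => q20]. ⇒ new: q11, q19, q32, q20.
[2] rule 7 [q20, q30 => q10]; rule 9 [q20 => q25]; rule 10 [q32, q19 => q7]. ⇒ new: q10, q25, q7.
[3] rule 11 [q10, q7 => q3]. ⇒ new: q3.
[4] rule 3 [q3 => q17]. ⇒ new: q17.
[5] rule 14 [q17 => q28]. ⇒ new: q28.
Closure: {q10, q11, q14, q17, q19, q20, q23, q25, q27, q28, q3, q30, q32, q6, q7, q8} — 16 facts.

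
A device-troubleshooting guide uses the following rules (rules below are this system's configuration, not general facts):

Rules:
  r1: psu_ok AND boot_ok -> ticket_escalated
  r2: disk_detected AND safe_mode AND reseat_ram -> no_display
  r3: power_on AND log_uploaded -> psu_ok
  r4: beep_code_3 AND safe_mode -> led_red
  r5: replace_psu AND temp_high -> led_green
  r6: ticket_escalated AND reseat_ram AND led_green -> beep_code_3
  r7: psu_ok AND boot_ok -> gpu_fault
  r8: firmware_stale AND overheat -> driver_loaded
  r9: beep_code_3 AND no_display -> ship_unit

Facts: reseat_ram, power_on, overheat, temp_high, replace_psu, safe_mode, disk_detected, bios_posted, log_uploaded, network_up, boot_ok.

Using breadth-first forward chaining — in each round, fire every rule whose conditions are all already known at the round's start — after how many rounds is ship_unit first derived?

Round 1 — r2, r3, r5, derive no_display, psu_ok, led_green.
Round 2 — r1, r7, derive ticket_escalated, gpu_fault.
Round 3 — r6, derive beep_code_3.
Round 4 — r4, r9, derive led_red, ship_unit.
ship_unit first appears in round 4.

4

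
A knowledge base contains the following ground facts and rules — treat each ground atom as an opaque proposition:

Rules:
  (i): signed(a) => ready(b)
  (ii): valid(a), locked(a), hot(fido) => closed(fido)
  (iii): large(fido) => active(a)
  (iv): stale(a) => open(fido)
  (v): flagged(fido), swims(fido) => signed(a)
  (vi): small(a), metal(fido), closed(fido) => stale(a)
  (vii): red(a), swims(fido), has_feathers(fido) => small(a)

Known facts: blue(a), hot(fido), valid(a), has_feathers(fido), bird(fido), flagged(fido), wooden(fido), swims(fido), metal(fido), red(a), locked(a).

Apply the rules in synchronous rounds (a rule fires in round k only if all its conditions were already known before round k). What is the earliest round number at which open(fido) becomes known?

3

Round 1 fires (ii), (v), (vii), giving closed(fido), signed(a), small(a).
Round 2 fires (i), (vi), giving ready(b), stale(a).
Round 3 fires (iv), giving open(fido).
open(fido) first appears in round 3.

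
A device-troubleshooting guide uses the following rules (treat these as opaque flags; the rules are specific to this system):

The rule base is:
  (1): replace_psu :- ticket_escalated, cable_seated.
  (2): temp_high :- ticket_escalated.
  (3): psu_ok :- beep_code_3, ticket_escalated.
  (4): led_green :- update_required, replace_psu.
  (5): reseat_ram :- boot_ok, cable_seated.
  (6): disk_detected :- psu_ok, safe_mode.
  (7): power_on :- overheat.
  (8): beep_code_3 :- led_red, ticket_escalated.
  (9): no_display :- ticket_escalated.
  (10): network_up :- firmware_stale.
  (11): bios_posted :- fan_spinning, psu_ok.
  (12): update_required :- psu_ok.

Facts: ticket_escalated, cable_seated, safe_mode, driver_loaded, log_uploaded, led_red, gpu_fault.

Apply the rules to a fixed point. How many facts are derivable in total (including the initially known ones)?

15

Round 1: (1) [replace_psu :- ticket_escalated, cable_seated.]; (2) [temp_high :- ticket_escalated.]; (8) [beep_code_3 :- led_red, ticket_escalated.]; (9) [no_display :- ticket_escalated.]. Adds replace_psu, temp_high, beep_code_3, no_display.
Round 2: (3) [psu_ok :- beep_code_3, ticket_escalated.]. Adds psu_ok.
Round 3: (6) [disk_detected :- psu_ok, safe_mode.]; (12) [update_required :- psu_ok.]. Adds disk_detected, update_required.
Round 4: (4) [led_green :- update_required, replace_psu.]. Adds led_green.
Closure: {beep_code_3, cable_seated, disk_detected, driver_loaded, gpu_fault, led_green, led_red, log_uploaded, no_display, psu_ok, replace_psu, safe_mode, temp_high, ticket_escalated, update_required} — 15 facts.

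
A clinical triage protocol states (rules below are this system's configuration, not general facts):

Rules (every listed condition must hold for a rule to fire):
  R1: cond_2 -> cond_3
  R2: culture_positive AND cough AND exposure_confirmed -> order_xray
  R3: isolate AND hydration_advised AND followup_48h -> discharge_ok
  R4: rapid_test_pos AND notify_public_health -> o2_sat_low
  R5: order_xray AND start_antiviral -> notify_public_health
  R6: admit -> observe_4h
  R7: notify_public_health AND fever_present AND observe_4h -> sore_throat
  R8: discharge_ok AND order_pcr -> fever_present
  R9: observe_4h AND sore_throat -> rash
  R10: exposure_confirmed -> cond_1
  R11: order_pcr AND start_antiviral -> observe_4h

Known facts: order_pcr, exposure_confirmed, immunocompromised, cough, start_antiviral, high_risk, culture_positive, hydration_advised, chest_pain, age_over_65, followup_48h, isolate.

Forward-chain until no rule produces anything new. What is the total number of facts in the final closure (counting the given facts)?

[1] R2 [culture_positive AND cough AND exposure_confirmed -> order_xray]; R3 [isolate AND hydration_advised AND followup_48h -> discharge_ok]; R10 [exposure_confirmed -> cond_1]; R11 [order_pcr AND start_antiviral -> observe_4h]. ⇒ new: order_xray, discharge_ok, cond_1, observe_4h.
[2] R5 [order_xray AND start_antiviral -> notify_public_health]; R8 [discharge_ok AND order_pcr -> fever_present]. ⇒ new: notify_public_health, fever_present.
[3] R7 [notify_public_health AND fever_present AND observe_4h -> sore_throat]. ⇒ new: sore_throat.
[4] R9 [observe_4h AND sore_throat -> rash]. ⇒ new: rash.
Closure: {age_over_65, chest_pain, cond_1, cough, culture_positive, discharge_ok, exposure_confirmed, fever_present, followup_48h, high_risk, hydration_advised, immunocompromised, isolate, notify_public_health, observe_4h, order_pcr, order_xray, rash, sore_throat, start_antiviral} — 20 facts.

20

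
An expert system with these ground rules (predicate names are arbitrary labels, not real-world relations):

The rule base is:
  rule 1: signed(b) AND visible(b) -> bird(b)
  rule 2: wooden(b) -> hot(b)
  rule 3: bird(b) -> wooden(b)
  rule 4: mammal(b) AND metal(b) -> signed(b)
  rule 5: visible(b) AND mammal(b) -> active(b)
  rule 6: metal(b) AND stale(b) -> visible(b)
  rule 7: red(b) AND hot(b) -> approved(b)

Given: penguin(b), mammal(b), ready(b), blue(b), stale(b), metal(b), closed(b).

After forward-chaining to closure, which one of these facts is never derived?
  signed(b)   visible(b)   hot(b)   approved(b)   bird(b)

approved(b)

Round 1: rule 4 [mammal(b) AND metal(b) -> signed(b)]; rule 6 [metal(b) AND stale(b) -> visible(b)]. New: signed(b), visible(b).
Round 2: rule 1 [signed(b) AND visible(b) -> bird(b)]; rule 5 [visible(b) AND mammal(b) -> active(b)]. New: bird(b), active(b).
Round 3: rule 3 [bird(b) -> wooden(b)]. New: wooden(b).
Round 4: rule 2 [wooden(b) -> hot(b)]. New: hot(b).
Derived: hot(b) (round 4), signed(b) (round 1), visible(b) (round 1), bird(b) (round 2). approved(b) never appears in any round.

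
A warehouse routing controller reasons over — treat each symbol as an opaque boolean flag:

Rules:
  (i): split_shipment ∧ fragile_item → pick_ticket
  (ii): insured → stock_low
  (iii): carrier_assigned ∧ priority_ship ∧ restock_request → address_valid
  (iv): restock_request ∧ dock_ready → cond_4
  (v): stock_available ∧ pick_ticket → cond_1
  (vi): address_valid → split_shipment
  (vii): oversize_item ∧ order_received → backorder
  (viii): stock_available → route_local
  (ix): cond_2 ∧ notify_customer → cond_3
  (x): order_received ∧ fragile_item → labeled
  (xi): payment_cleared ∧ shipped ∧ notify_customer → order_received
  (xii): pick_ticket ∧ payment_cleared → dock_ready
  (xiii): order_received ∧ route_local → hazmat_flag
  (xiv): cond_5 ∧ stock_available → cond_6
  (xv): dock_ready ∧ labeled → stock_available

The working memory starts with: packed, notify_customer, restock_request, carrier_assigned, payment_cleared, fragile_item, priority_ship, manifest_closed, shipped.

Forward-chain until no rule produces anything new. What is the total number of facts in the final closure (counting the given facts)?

Round 1 fires (iii), (xi), giving address_valid, order_received.
Round 2 fires (vi), (x), giving split_shipment, labeled.
Round 3 fires (i), giving pick_ticket.
Round 4 fires (xii), giving dock_ready.
Round 5 fires (iv), (xv), giving cond_4, stock_available.
Round 6 fires (v), (viii), giving cond_1, route_local.
Round 7 fires (xiii), giving hazmat_flag.
Closure: {address_valid, carrier_assigned, cond_1, cond_4, dock_ready, fragile_item, hazmat_flag, labeled, manifest_closed, notify_customer, order_received, packed, payment_cleared, pick_ticket, priority_ship, restock_request, route_local, shipped, split_shipment, stock_available} — 20 facts.

20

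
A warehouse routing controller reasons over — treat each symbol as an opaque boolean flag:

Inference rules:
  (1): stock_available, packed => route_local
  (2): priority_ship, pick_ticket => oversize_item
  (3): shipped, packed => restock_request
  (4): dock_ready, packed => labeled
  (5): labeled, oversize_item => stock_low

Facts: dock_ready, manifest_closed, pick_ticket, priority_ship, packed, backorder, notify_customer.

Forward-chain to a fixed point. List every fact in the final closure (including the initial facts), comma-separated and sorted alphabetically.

Round 1: (2) [priority_ship, pick_ticket => oversize_item]; (4) [dock_ready, packed => labeled]. New: oversize_item, labeled.
Round 2: (5) [labeled, oversize_item => stock_low]. New: stock_low.

backorder, dock_ready, labeled, manifest_closed, notify_customer, oversize_item, packed, pick_ticket, priority_ship, stock_low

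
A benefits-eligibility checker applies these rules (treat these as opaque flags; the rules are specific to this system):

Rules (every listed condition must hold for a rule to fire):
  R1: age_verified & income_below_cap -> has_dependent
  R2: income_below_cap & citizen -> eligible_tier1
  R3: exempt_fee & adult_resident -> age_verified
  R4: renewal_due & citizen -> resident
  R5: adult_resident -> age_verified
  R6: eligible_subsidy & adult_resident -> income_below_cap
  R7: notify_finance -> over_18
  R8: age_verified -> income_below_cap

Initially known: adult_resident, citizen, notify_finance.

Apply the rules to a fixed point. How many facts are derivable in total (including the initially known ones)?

Round 1: R5 [adult_resident -> age_verified]; R7 [notify_finance -> over_18]. Adds age_verified, over_18.
Round 2: R8 [age_verified -> income_below_cap]. Adds income_below_cap.
Round 3: R1 [age_verified & income_below_cap -> has_dependent]; R2 [income_below_cap & citizen -> eligible_tier1]. Adds has_dependent, eligible_tier1.
Closure: {adult_resident, age_verified, citizen, eligible_tier1, has_dependent, income_below_cap, notify_finance, over_18} — 8 facts.

8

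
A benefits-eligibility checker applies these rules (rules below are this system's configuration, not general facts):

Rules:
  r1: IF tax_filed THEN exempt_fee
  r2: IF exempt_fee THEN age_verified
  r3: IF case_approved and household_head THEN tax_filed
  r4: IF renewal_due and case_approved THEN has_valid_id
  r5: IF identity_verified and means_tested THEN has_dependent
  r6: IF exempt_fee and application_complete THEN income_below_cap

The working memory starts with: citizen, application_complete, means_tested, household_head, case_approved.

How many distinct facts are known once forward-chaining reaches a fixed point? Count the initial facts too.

9

Round 1: r3 [IF case_approved and household_head THEN tax_filed]. Adds tax_filed.
Round 2: r1 [IF tax_filed THEN exempt_fee]. Adds exempt_fee.
Round 3: r2 [IF exempt_fee THEN age_verified]; r6 [IF exempt_fee and application_complete THEN income_below_cap]. Adds age_verified, income_below_cap.
Closure: {age_verified, application_complete, case_approved, citizen, exempt_fee, household_head, income_below_cap, means_tested, tax_filed} — 9 facts.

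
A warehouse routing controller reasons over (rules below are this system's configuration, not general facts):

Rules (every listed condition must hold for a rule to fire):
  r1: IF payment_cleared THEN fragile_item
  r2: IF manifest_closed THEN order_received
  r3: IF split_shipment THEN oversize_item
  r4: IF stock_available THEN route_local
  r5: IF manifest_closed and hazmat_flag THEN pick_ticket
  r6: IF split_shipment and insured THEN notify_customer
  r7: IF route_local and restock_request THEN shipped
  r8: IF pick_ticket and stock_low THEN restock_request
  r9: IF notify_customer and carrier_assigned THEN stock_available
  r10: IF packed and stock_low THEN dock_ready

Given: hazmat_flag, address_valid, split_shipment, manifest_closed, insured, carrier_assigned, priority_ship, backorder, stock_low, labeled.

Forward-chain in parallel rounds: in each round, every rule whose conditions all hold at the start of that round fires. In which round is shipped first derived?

Round 1: r2 [IF manifest_closed THEN order_received]; r3 [IF split_shipment THEN oversize_item]; r5 [IF manifest_closed and hazmat_flag THEN pick_ticket]; r6 [IF split_shipment and insured THEN notify_customer]. Adds order_received, oversize_item, pick_ticket, notify_customer.
Round 2: r8 [IF pick_ticket and stock_low THEN restock_request]; r9 [IF notify_customer and carrier_assigned THEN stock_available]. Adds restock_request, stock_available.
Round 3: r4 [IF stock_available THEN route_local]. Adds route_local.
Round 4: r7 [IF route_local and restock_request THEN shipped]. Adds shipped.
shipped first appears in round 4.

4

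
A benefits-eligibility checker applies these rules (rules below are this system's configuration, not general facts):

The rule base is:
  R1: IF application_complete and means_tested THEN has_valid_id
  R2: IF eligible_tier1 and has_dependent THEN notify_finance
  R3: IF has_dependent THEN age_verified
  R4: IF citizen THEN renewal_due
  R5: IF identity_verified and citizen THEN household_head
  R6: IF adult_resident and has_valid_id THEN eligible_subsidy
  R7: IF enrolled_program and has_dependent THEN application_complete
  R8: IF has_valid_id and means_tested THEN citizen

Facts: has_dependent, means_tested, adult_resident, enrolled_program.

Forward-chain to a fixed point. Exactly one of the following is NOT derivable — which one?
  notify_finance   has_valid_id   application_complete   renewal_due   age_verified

notify_finance

Round 1: R3 [IF has_dependent THEN age_verified]; R7 [IF enrolled_program and has_dependent THEN application_complete]. Adds age_verified, application_complete.
Round 2: R1 [IF application_complete and means_tested THEN has_valid_id]. Adds has_valid_id.
Round 3: R6 [IF adult_resident and has_valid_id THEN eligible_subsidy]; R8 [IF has_valid_id and means_tested THEN citizen]. Adds eligible_subsidy, citizen.
Round 4: R4 [IF citizen THEN renewal_due]. Adds renewal_due.
Derived: application_complete (round 1), has_valid_id (round 2), age_verified (round 1), renewal_due (round 4). notify_finance never appears in any round.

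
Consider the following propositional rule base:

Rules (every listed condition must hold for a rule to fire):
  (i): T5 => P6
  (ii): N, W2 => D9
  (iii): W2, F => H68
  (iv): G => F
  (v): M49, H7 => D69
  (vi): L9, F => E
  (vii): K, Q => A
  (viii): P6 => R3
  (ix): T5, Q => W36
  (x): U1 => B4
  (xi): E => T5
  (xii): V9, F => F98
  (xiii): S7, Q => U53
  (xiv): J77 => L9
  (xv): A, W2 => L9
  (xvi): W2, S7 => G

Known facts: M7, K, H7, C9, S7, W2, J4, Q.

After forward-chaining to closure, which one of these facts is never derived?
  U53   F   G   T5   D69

Round 1 fires (vii), (xiii), (xvi), giving A, U53, G.
Round 2 fires (iv), (xv), giving F, L9.
Round 3 fires (iii), (vi), giving H68, E.
Round 4 fires (xi), giving T5.
Round 5 fires (i), (ix), giving P6, W36.
Round 6 fires (viii), giving R3.
Derived: T5 (round 4), F (round 2), G (round 1), U53 (round 1). D69 never appears in any round.

D69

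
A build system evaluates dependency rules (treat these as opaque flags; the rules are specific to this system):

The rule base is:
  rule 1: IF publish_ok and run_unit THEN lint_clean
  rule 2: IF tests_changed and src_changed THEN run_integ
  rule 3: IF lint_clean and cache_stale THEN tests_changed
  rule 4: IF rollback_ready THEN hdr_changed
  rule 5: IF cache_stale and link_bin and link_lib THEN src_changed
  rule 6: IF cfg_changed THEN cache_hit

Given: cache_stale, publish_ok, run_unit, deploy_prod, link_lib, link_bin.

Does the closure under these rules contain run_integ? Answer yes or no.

Round 1 — rule 1, rule 5, derive lint_clean, src_changed.
Round 2 — rule 3, derive tests_changed.
Round 3 — rule 2, derive run_integ.
run_integ appears in round 3, so it is derivable.

yes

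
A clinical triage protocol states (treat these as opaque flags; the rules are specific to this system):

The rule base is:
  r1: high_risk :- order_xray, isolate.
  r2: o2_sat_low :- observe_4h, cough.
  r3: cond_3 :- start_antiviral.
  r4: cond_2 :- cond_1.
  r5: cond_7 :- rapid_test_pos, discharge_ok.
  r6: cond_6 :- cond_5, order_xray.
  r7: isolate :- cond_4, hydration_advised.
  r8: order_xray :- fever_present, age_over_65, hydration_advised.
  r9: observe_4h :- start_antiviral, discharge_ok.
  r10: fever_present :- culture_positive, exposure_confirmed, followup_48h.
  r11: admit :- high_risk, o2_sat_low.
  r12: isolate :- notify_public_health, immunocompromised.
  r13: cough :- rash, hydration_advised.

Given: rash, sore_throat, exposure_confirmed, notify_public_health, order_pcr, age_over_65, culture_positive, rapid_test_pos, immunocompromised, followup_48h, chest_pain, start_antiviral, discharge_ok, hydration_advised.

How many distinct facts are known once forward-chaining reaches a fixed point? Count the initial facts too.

Round 1 — r3, r5, r9, r10, r12, r13, derive cond_3, cond_7, observe_4h, fever_present, isolate, cough.
Round 2 — r2, r8, derive o2_sat_low, order_xray.
Round 3 — r1, derive high_risk.
Round 4 — r11, derive admit.
Closure: {admit, age_over_65, chest_pain, cond_3, cond_7, cough, culture_positive, discharge_ok, exposure_confirmed, fever_present, followup_48h, high_risk, hydration_advised, immunocompromised, isolate, notify_public_health, o2_sat_low, observe_4h, order_pcr, order_xray, rapid_test_pos, rash, sore_throat, start_antiviral} — 24 facts.

24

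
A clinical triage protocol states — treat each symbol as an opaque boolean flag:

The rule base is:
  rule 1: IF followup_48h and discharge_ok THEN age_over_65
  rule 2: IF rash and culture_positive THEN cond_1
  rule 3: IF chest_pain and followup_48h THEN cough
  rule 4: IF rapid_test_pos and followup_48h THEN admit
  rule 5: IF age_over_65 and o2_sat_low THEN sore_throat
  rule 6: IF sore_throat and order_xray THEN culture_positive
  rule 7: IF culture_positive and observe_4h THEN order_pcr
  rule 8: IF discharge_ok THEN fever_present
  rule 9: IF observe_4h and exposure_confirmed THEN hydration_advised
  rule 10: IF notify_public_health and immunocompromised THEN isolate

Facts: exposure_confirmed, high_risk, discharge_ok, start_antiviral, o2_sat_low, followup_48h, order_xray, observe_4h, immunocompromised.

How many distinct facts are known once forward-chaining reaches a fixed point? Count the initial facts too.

Round 1: rule 1 [IF followup_48h and discharge_ok THEN age_over_65]; rule 8 [IF discharge_ok THEN fever_present]; rule 9 [IF observe_4h and exposure_confirmed THEN hydration_advised]. Adds age_over_65, fever_present, hydration_advised.
Round 2: rule 5 [IF age_over_65 and o2_sat_low THEN sore_throat]. Adds sore_throat.
Round 3: rule 6 [IF sore_throat and order_xray THEN culture_positive]. Adds culture_positive.
Round 4: rule 7 [IF culture_positive and observe_4h THEN order_pcr]. Adds order_pcr.
Closure: {age_over_65, culture_positive, discharge_ok, exposure_confirmed, fever_present, followup_48h, high_risk, hydration_advised, immunocompromised, o2_sat_low, observe_4h, order_pcr, order_xray, sore_throat, start_antiviral} — 15 facts.

15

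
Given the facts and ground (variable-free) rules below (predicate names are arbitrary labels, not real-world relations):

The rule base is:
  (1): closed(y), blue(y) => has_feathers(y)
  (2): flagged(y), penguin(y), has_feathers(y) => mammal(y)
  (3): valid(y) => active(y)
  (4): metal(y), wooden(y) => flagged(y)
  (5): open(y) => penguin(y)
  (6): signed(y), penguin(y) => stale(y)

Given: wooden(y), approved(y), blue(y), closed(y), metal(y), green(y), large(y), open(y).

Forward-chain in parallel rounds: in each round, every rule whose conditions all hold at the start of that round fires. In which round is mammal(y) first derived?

2

[1] (1) [closed(y), blue(y) => has_feathers(y)]; (4) [metal(y), wooden(y) => flagged(y)]; (5) [open(y) => penguin(y)]. ⇒ new: has_feathers(y), flagged(y), penguin(y).
[2] (2) [flagged(y), penguin(y), has_feathers(y) => mammal(y)]. ⇒ new: mammal(y).
mammal(y) first appears in round 2.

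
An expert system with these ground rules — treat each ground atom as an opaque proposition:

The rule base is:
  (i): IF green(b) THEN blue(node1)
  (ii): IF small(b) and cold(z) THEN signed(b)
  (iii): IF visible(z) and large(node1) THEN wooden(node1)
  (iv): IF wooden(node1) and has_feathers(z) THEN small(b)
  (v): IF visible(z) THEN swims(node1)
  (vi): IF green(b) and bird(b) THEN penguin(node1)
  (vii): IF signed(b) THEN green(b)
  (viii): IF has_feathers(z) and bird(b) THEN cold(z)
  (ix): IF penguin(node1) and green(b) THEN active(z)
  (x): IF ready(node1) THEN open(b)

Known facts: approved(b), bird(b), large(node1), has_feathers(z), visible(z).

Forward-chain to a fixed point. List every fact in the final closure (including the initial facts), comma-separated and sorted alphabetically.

[1] (iii) [IF visible(z) and large(node1) THEN wooden(node1)]; (v) [IF visible(z) THEN swims(node1)]; (viii) [IF has_feathers(z) and bird(b) THEN cold(z)]. ⇒ new: wooden(node1), swims(node1), cold(z).
[2] (iv) [IF wooden(node1) and has_feathers(z) THEN small(b)]. ⇒ new: small(b).
[3] (ii) [IF small(b) and cold(z) THEN signed(b)]. ⇒ new: signed(b).
[4] (vii) [IF signed(b) THEN green(b)]. ⇒ new: green(b).
[5] (i) [IF green(b) THEN blue(node1)]; (vi) [IF green(b) and bird(b) THEN penguin(node1)]. ⇒ new: blue(node1), penguin(node1).
[6] (ix) [IF penguin(node1) and green(b) THEN active(z)]. ⇒ new: active(z).

active(z), approved(b), bird(b), blue(node1), cold(z), green(b), has_feathers(z), large(node1), penguin(node1), signed(b), small(b), swims(node1), visible(z), wooden(node1)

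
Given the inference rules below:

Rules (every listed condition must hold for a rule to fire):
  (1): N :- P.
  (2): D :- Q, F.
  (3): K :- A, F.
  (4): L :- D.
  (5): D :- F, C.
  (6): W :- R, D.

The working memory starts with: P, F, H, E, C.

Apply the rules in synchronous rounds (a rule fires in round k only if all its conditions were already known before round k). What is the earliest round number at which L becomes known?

[1] (1) [N :- P.]; (5) [D :- F, C.]. ⇒ new: N, D.
[2] (4) [L :- D.]. ⇒ new: L.
L first appears in round 2.

2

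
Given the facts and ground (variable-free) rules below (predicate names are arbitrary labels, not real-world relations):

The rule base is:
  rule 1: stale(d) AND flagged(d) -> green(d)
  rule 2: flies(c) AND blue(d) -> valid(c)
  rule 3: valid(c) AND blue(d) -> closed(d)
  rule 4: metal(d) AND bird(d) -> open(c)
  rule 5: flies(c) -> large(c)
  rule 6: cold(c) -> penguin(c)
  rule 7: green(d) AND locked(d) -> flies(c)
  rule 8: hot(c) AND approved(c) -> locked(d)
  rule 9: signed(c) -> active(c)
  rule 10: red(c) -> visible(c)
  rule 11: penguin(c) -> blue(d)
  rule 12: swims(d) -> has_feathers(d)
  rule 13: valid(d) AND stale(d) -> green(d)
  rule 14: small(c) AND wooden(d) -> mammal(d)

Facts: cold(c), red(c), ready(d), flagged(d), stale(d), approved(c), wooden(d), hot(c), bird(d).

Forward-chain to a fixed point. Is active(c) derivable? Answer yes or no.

no

[1] rule 1 [stale(d) AND flagged(d) -> green(d)]; rule 6 [cold(c) -> penguin(c)]; rule 8 [hot(c) AND approved(c) -> locked(d)]; rule 10 [red(c) -> visible(c)]. ⇒ new: green(d), penguin(c), locked(d), visible(c).
[2] rule 7 [green(d) AND locked(d) -> flies(c)]; rule 11 [penguin(c) -> blue(d)]. ⇒ new: flies(c), blue(d).
[3] rule 2 [flies(c) AND blue(d) -> valid(c)]; rule 5 [flies(c) -> large(c)]. ⇒ new: valid(c), large(c).
[4] rule 3 [valid(c) AND blue(d) -> closed(d)]. ⇒ new: closed(d).
Fixed point reached. active(c) is concluded only by rule 9; rule 9 needs signed(c) (never derived).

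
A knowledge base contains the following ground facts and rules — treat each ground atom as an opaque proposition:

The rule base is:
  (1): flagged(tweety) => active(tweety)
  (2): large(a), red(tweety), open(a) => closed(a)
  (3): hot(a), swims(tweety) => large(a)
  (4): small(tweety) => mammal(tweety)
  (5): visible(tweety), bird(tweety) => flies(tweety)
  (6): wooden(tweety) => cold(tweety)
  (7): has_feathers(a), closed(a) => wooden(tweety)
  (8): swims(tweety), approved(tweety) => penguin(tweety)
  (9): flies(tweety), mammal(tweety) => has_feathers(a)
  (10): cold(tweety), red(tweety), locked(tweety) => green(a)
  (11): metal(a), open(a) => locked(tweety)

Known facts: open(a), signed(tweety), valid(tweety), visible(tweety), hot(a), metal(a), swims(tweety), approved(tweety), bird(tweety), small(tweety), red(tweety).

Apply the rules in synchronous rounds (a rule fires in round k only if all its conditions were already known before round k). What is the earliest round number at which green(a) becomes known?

5

Round 1 fires (3), (4), (5), (8), (11), giving large(a), mammal(tweety), flies(tweety), penguin(tweety), locked(tweety).
Round 2 fires (2), (9), giving closed(a), has_feathers(a).
Round 3 fires (7), giving wooden(tweety).
Round 4 fires (6), giving cold(tweety).
Round 5 fires (10), giving green(a).
green(a) first appears in round 5.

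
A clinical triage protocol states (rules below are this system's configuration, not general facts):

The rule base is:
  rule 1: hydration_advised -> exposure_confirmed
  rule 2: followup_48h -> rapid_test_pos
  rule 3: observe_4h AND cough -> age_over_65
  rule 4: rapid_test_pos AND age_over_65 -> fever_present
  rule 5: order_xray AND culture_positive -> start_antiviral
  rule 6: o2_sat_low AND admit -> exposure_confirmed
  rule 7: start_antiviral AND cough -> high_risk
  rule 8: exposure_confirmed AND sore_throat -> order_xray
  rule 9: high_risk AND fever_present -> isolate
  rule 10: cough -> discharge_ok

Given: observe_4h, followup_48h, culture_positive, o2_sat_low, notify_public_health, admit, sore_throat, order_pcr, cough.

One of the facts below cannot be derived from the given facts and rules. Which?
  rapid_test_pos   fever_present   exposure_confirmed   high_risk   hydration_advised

hydration_advised

Round 1: rule 2 [followup_48h -> rapid_test_pos]; rule 3 [observe_4h AND cough -> age_over_65]; rule 6 [o2_sat_low AND admit -> exposure_confirmed]; rule 10 [cough -> discharge_ok]. New: rapid_test_pos, age_over_65, exposure_confirmed, discharge_ok.
Round 2: rule 4 [rapid_test_pos AND age_over_65 -> fever_present]; rule 8 [exposure_confirmed AND sore_throat -> order_xray]. New: fever_present, order_xray.
Round 3: rule 5 [order_xray AND culture_positive -> start_antiviral]. New: start_antiviral.
Round 4: rule 7 [start_antiviral AND cough -> high_risk]. New: high_risk.
Round 5: rule 9 [high_risk AND fever_present -> isolate]. New: isolate.
Derived: fever_present (round 2), rapid_test_pos (round 1), exposure_confirmed (round 1), high_risk (round 4). hydration_advised never appears in any round.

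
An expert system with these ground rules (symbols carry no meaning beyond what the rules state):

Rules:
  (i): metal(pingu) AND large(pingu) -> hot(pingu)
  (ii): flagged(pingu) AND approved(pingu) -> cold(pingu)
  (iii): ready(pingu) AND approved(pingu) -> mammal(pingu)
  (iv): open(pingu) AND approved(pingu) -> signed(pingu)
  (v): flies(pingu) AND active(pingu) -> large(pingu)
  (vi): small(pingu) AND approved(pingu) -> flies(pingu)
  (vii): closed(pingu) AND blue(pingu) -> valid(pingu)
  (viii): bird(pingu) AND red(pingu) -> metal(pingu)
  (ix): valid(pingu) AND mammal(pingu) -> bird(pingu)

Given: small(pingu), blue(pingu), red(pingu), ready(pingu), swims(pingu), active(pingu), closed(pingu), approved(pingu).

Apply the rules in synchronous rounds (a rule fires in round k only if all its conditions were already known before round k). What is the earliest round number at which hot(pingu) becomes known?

4

Round 1 fires (iii), (vi), (vii), giving mammal(pingu), flies(pingu), valid(pingu).
Round 2 fires (v), (ix), giving large(pingu), bird(pingu).
Round 3 fires (viii), giving metal(pingu).
Round 4 fires (i), giving hot(pingu).
hot(pingu) first appears in round 4.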